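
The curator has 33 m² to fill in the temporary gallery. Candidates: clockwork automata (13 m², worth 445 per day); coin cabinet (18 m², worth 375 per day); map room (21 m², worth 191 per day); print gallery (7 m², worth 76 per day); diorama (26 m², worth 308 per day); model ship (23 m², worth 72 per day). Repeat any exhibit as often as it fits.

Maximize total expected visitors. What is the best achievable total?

966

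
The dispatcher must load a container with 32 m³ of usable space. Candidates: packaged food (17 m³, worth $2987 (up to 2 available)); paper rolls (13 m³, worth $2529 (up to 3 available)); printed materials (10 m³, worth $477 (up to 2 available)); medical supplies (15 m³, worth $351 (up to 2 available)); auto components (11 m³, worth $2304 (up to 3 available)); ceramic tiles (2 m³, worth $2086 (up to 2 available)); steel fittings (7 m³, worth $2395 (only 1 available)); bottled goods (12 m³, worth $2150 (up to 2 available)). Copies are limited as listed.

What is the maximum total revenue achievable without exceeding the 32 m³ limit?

9554

Ranking by ratio (revenue/m³): ceramic tiles 1043.00, steel fittings 342.14, auto components 209.45, paper rolls 194.54.
A density-first pass picks printed materials + auto components + 2×ceramic tiles + steel fittings — 9348 at 32 m³.
The 21 m³ tied up in printed materials and auto components is better spent on packaged food — total rises to 9554 (28 m³).
The spare 4 m³ is too small for any remaining shipment, and no exchange beats 9554.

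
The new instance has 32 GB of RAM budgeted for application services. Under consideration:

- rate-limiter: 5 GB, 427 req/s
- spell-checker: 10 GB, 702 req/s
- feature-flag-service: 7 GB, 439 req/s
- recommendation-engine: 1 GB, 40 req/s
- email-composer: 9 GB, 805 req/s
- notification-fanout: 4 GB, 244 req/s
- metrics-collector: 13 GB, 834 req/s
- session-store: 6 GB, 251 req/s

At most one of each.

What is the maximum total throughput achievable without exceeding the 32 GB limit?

2413

Rate-limiter + spell-checker + feature-flag-service + recommendation-engine + email-composer uses 32 of the 32 GB and totals 2413.
Next best is rate-limiter + spell-checker + feature-flag-service + email-composer at 2373 (31 GB) — short by 40.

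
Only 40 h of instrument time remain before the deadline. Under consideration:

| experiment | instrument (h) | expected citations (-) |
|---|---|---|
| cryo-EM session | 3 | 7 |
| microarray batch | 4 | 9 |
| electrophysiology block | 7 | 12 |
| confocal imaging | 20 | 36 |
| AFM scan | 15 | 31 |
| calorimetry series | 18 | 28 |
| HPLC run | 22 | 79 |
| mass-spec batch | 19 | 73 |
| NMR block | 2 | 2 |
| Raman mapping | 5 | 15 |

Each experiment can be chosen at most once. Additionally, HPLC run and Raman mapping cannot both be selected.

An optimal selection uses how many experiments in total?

3

The maximum expected citations within 40 h is 119.
AFM scan + mass-spec batch + Raman mapping hits 119 at 39 h.
All optima have 3 experiments.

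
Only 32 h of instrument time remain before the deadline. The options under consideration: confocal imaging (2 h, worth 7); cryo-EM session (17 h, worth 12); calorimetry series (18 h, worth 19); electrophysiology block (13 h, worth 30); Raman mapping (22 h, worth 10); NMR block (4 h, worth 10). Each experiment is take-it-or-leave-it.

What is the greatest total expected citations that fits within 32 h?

Density check — confocal imaging 3.50, NMR block 2.50, electrophysiology block 2.31 are the best per h.
Greedy by ratio would take confocal imaging + electrophysiology block + NMR block: 19 h used, total 47.
Dropping NMR block frees 4 h; slotting in cryo-EM session (17 h) lifts the total to 49 at 32 h.

49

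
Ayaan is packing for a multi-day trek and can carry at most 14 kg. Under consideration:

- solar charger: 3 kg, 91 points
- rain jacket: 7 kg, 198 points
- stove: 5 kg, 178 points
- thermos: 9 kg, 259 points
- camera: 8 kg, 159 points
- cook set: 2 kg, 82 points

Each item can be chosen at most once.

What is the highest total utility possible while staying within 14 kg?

Greedy by ratio would take solar charger + stove + cook set: 10 kg used, total 351.
Replace solar charger with rain jacket: the trade gains 107 net, giving 458 at 14 kg.
That's the maximum — no swap from here does better than 458.

458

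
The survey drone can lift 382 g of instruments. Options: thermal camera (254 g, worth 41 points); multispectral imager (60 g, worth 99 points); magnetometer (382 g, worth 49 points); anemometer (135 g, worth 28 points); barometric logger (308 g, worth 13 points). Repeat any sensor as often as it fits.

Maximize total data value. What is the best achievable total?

The ratio ordering already packs tightly: 6×multispectral imager, 360 g, 594.
Nothing else within 382 g beats 594.

594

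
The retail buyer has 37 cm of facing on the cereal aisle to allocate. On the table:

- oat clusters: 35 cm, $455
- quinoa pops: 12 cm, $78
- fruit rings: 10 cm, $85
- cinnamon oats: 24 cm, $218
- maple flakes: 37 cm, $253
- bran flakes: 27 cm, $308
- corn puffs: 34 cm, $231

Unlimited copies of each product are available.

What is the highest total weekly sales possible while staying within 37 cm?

455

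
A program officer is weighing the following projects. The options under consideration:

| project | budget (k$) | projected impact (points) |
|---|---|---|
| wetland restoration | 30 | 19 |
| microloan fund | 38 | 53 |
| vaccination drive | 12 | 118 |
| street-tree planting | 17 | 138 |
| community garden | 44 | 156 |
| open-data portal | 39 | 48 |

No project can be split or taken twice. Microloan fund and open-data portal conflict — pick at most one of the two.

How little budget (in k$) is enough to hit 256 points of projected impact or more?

Look for the lowest-budget combination reaching 256.
Taking vaccination drive + street-tree planting gives 256 (≥ 256) for 29 k$.
Any bundle with less than 29 k$ falls short of 256.

29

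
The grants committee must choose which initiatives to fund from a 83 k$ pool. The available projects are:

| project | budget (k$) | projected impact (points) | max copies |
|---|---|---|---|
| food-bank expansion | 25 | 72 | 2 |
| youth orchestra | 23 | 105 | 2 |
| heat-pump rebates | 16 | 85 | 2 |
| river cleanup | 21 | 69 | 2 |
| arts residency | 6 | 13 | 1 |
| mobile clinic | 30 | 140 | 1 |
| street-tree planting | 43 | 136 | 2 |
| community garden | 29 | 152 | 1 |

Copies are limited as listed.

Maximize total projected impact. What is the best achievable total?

Taking the top-ratio projects first gives 2×heat-pump rebates + river cleanup + community garden for 391 (82 k$).
The 53 k$ tied up in 2×heat-pump rebates and river cleanup is better spent on youth orchestra + mobile clinic — total rises to 397 (82 k$).
That's the maximum — no swap from here does better than 397.

397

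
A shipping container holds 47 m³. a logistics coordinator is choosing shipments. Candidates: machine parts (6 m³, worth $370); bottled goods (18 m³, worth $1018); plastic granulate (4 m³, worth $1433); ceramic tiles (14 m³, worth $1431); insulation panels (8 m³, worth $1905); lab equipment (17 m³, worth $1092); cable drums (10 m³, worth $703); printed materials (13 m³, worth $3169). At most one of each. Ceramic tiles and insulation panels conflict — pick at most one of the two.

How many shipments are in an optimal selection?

Optimal total is 7599.
For example plastic granulate + insulation panels + lab equipment + printed materials achieves it, using 42 m³.
All optima have 4 shipments.

4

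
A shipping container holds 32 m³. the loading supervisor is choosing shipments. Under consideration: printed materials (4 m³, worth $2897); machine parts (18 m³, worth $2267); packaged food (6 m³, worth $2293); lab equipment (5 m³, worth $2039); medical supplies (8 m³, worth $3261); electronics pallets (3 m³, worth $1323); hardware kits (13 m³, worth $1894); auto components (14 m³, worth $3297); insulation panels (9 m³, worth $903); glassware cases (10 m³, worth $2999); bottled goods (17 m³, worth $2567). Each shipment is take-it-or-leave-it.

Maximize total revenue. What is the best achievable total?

12773

Ranking by ratio (revenue/m³): printed materials 724.25, electronics pallets 441.00, lab equipment 407.80.
Taking the top-ratio shipments first gives printed materials + packaged food + lab equipment + medical supplies + electronics pallets for 11813 (26 m³).
Replace lab equipment with glassware cases: the trade gains 960 net, giving 12773 at 31 m³.
The spare 1 m³ is too small for any remaining shipment, and no exchange beats 12773.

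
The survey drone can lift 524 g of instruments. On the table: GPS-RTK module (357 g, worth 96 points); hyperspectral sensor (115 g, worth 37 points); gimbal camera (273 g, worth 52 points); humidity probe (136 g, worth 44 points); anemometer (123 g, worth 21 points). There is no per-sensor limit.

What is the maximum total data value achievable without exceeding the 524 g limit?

169

Ranking by ratio (data value/g): humidity probe 0.32, hyperspectral sensor 0.32, GPS-RTK module 0.27, gimbal camera 0.19.
The ratio ordering already packs tightly: hyperspectral sensor + 3×humidity probe, 523 g, 169.
No other feasible combination exceeds 169.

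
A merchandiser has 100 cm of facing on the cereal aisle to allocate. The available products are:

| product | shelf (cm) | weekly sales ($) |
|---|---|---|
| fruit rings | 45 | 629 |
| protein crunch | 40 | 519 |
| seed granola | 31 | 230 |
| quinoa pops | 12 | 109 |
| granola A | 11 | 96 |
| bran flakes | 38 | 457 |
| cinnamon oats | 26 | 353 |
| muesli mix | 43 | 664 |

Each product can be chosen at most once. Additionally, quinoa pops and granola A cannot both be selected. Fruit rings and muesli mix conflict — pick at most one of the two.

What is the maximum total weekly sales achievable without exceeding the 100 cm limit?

Best packing: protein crunch + quinoa pops + muesli mix — 95 cm, 1292 total.

1292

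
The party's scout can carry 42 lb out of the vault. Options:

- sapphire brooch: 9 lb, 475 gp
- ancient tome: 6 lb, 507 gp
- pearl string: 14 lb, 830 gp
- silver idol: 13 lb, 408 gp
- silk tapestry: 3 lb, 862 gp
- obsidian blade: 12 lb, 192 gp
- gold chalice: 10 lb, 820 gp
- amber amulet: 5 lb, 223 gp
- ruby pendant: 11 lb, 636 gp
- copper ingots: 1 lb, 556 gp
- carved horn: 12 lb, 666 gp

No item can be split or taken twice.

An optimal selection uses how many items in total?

6

The maximum value within 42 lb is 3886.
One optimal bundle: sapphire brooch + ancient tome + silk tapestry + gold chalice + copper ingots + carved horn (41 lb).
All optima have 6 items.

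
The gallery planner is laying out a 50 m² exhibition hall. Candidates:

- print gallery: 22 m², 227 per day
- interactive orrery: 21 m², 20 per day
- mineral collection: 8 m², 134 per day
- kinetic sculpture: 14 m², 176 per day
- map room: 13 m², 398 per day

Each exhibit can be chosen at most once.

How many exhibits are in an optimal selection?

Optimal total is 801.
For example print gallery + kinetic sculpture + map room achieves it, using 49 m².
Every optimal selection uses 3 exhibits.

3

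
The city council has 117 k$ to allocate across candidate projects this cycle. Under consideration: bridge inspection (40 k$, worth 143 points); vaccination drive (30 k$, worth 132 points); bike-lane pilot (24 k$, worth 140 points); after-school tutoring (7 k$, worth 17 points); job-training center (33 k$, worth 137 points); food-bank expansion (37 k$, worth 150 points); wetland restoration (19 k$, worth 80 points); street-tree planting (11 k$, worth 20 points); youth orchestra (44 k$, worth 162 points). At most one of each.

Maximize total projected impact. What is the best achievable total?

Taking the top-ratio projects first gives vaccination drive + bike-lane pilot + after-school tutoring + job-training center + wetland restoration for 506 (113 k$).
The 33 k$ tied up in job-training center is better spent on food-bank expansion — total rises to 519 (117 k$).
The closest alternative, vaccination drive + bike-lane pilot + wetland restoration + youth orchestra, reaches only 514.

519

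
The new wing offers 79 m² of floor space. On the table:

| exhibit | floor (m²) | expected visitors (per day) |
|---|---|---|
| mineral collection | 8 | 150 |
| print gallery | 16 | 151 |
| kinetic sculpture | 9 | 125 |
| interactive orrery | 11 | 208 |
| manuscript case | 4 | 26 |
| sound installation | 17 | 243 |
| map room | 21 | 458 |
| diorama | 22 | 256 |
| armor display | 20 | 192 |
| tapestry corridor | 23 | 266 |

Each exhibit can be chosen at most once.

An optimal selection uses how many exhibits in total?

5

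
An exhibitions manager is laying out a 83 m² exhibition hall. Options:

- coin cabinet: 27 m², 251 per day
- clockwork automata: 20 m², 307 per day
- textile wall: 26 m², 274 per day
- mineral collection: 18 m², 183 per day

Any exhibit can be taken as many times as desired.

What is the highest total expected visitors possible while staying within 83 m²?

1228

Best packing: 4×clockwork automata — 80 m², 1228 total.
Nothing else within 83 m² beats 1228.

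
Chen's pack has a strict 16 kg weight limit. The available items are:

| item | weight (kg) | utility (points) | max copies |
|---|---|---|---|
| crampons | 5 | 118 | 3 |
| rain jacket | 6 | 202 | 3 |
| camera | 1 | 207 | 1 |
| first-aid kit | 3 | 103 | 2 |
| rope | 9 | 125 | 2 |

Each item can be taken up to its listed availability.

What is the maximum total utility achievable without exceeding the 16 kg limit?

Ranking by ratio (utility/kg): camera 207.00, first-aid kit 34.33, rain jacket 33.67.
The ratio heuristic lands on rain jacket + camera + 2×first-aid kit (615) but leaves 3 kg idle.
Dropping first-aid kit frees 3 kg; slotting in rain jacket (6 kg) lifts the total to 714 at 16 kg.

714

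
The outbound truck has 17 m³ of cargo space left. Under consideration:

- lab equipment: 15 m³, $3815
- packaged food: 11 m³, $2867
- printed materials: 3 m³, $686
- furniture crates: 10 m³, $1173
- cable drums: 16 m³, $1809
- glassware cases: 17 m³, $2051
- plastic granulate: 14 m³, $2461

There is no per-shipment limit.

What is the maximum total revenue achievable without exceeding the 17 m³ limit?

Packaged food + 2×printed materials uses 17 of the 17 m³ and totals 4239.
Every other selection either busts 17 m³ or fails to beat 4239.

4239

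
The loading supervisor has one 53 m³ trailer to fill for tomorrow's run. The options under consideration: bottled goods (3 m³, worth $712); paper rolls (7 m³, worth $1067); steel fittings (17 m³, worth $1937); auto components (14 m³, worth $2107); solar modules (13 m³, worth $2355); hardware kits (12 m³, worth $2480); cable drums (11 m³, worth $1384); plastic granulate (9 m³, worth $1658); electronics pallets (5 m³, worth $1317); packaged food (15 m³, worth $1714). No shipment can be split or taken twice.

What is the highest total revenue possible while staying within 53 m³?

By revenue per m³: electronics pallets 263.40, bottled goods 237.33, hardware kits 206.67, plastic granulate 184.22 lead.
Taking the top-ratio shipments first gives bottled goods + paper rolls + solar modules + hardware kits + plastic granulate + electronics pallets for 9589 (49 m³).
Replace bottled goods and paper rolls with auto components: the trade gains 328 net, giving 9917 at 53 m³.
That's the maximum — no swap from here does better than 9917.

9917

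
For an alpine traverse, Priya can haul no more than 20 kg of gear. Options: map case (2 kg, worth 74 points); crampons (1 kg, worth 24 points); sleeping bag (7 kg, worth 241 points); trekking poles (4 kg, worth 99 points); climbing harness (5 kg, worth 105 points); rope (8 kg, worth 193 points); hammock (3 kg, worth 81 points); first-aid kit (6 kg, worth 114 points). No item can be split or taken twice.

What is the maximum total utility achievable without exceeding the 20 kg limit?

589

Density check — map case 37.00, sleeping bag 34.43, hammock 27.00 are the best per kg.
The ratio heuristic lands on map case + crampons + sleeping bag + trekking poles + hammock (519) but leaves 3 kg idle.
Replace crampons and trekking poles with rope: the trade gains 70 net, giving 589 at 20 kg.
An exhaustive check of the 256 subsets confirms 589.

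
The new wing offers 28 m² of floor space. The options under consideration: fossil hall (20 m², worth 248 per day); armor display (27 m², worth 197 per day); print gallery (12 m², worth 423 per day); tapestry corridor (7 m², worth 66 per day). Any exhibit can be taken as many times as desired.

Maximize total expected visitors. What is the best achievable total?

846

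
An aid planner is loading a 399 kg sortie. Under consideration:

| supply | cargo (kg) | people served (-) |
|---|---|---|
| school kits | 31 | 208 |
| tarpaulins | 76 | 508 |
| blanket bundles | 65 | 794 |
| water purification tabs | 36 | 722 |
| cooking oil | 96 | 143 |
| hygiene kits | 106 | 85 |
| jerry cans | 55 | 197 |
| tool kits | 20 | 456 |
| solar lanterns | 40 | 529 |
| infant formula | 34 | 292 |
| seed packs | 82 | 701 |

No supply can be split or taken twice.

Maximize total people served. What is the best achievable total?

Best packing: school kits + tarpaulins + blanket bundles + water purification tabs + tool kits + solar lanterns + infant formula + seed packs — 384 kg, 4210 total.
Runner-up tarpaulins + blanket bundles + water purification tabs + tool kits + solar lanterns + infant formula + seed packs tops out at 4002.

4210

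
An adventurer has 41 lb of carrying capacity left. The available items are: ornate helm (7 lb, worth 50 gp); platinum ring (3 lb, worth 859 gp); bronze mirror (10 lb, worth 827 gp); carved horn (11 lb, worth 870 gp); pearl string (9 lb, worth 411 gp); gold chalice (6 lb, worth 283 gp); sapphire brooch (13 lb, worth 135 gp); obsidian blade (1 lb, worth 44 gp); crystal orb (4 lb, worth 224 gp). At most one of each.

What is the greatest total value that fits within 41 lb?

Ranking by ratio (value/lb): platinum ring 286.33, bronze mirror 82.70, carved horn 79.09.
Taking the top-ratio items first gives platinum ring + bronze mirror + carved horn + gold chalice + obsidian blade + crystal orb for 3107 (35 lb).
The 4 lb tied up in crystal orb is better spent on pearl string — total rises to 3294 (40 lb).

3294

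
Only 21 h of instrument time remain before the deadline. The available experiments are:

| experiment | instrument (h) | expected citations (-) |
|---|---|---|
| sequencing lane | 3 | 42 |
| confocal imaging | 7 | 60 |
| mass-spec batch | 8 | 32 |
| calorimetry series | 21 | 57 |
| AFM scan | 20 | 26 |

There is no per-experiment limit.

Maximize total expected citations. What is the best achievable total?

294

By expected citations per h: sequencing lane 14.00, confocal imaging 8.57, mass-spec batch 4.00, calorimetry series 2.71 lead.
7×sequencing lane uses 21 of the 21 h and totals 294.
Every other selection either busts 21 h or fails to beat 294.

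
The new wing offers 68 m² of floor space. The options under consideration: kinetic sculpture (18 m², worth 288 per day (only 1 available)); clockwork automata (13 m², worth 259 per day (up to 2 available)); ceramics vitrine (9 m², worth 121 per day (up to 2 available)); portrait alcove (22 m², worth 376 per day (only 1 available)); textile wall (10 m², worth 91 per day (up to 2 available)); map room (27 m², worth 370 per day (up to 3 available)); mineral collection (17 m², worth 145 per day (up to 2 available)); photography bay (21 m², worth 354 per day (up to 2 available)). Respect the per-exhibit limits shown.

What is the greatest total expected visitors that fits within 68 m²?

1226

By expected visitors per m²: clockwork automata 19.92, portrait alcove 17.09, photography bay 16.86, kinetic sculpture 16.00 lead.
Taking the top-ratio exhibits first gives kinetic sculpture + 2×clockwork automata + portrait alcove for 1182 (66 m²).
The 40 m² tied up in kinetic sculpture and portrait alcove is better spent on 2×photography bay — total rises to 1226 (68 m²).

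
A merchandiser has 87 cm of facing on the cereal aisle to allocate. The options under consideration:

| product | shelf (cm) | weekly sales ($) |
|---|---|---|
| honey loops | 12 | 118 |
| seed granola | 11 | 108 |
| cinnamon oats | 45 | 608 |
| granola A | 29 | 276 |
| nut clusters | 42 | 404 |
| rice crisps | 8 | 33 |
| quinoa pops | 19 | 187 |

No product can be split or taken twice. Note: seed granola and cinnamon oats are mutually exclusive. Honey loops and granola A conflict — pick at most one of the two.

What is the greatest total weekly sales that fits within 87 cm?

1012

Best packing: cinnamon oats + nut clusters — 87 cm, 1012 total.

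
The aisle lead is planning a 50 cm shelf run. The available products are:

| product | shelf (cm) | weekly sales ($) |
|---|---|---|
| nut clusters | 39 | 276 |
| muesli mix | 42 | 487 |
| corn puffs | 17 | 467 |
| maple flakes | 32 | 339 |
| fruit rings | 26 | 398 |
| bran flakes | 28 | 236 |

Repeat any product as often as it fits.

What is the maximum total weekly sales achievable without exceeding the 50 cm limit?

934

Best packing: 2×corn puffs — 34 cm, 934 total.
That's the maximum — no swap from here does better than 934.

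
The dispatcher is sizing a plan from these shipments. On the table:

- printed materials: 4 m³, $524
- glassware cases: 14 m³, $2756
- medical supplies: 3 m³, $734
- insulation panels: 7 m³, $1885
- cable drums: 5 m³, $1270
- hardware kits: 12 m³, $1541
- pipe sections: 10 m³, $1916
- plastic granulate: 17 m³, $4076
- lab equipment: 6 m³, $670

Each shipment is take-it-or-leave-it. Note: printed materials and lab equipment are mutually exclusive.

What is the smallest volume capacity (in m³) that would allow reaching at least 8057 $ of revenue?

Look for the lowest-volume combination reaching 8057.
glassware cases + cable drums + plastic granulate reaches 8102 using 36 m³.
No combination under 36 m³ hits 8057.

36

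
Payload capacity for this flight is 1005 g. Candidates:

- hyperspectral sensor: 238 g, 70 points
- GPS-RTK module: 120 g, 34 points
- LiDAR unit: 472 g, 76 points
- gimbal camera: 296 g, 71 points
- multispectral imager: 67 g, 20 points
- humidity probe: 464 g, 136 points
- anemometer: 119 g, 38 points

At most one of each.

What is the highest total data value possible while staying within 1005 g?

279

By data value per g: anemometer 0.32, multispectral imager 0.30, hyperspectral sensor 0.29, humidity probe 0.29 lead.
Taking the top-ratio sensors first gives hyperspectral sensor + multispectral imager + humidity probe + anemometer for 264 (888 g).
Dropping hyperspectral sensor and multispectral imager frees 305 g; slotting in GPS-RTK module + gimbal camera (416 g) lifts the total to 279 at 999 g.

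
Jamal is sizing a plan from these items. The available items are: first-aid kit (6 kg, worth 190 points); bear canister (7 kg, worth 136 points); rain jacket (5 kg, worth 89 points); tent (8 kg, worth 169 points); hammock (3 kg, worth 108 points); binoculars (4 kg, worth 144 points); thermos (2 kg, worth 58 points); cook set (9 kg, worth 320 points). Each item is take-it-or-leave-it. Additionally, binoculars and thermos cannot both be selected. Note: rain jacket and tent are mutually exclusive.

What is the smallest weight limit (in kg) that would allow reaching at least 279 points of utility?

Look for the lowest-weight combination reaching 279.
first-aid kit + hammock reaches 298 using 9 kg.
Below 9 kg the best achievable stays under 279.

9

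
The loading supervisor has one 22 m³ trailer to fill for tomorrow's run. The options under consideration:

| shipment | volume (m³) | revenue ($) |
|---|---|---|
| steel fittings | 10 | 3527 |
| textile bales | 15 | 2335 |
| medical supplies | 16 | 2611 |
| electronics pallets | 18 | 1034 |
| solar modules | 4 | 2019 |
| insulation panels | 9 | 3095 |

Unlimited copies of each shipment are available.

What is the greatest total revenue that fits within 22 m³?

10095

Ranking by ratio (revenue/m³): solar modules 504.75, steel fittings 352.70, insulation panels 343.89, medical supplies 163.19.
Best packing: 5×solar modules — 20 m³, 10095 total.
No other feasible combination exceeds 10095.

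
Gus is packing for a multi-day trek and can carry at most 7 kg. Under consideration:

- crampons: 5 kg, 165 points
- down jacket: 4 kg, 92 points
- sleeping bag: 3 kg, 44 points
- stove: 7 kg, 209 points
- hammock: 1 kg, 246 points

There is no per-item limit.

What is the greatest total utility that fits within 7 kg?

1722

Ranking by ratio (utility/kg): hammock 246.00, crampons 33.00, stove 29.86.
The ratio ordering already packs tightly: 7×hammock, 7 kg, 1722.
Nothing else within 7 kg beats 1722.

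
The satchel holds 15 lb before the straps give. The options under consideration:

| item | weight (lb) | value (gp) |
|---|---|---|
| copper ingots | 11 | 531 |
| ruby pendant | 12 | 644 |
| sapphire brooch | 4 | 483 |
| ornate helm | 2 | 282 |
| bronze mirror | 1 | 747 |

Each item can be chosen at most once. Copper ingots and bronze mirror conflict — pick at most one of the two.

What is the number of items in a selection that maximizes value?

3

The maximum value within 15 lb is 1673.
ruby pendant + ornate helm + bronze mirror hits 1673 at 15 lb.
Every optimal selection uses 3 items.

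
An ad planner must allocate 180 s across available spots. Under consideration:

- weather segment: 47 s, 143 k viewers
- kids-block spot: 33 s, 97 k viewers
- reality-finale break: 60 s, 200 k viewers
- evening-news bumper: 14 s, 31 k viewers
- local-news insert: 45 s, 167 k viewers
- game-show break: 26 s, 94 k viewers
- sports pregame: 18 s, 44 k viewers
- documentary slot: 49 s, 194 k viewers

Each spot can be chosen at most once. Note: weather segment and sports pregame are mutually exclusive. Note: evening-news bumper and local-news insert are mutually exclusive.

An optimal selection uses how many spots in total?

4

The maximum expected reach within 180 s is 655.
One optimal bundle: reality-finale break + local-news insert + game-show break + documentary slot (180 s).
Every optimal selection uses 4 spots.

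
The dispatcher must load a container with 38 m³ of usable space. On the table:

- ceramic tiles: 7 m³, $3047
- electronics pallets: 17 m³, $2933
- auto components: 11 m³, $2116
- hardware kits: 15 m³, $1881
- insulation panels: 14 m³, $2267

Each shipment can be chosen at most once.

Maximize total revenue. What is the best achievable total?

8247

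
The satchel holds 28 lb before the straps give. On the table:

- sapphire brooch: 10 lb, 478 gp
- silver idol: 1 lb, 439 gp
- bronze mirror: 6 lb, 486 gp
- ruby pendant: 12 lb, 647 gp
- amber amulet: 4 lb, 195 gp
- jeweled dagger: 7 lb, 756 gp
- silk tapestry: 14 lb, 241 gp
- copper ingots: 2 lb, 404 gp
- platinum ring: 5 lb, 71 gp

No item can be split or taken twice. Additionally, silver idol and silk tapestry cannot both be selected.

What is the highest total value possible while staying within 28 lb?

Density check — silver idol 439.00, copper ingots 202.00, jeweled dagger 108.00 are the best per lb.
The ratio ordering already packs tightly: silver idol + bronze mirror + ruby pendant + jeweled dagger + copper ingots, 28 lb, 2732.

2732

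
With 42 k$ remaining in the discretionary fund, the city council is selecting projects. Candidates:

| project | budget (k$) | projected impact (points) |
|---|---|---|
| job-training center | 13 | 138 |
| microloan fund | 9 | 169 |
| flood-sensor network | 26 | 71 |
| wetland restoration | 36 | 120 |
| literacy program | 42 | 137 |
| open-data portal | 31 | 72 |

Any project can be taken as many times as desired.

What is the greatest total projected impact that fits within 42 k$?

676

Best packing: 4×microloan fund — 36 k$, 676 total.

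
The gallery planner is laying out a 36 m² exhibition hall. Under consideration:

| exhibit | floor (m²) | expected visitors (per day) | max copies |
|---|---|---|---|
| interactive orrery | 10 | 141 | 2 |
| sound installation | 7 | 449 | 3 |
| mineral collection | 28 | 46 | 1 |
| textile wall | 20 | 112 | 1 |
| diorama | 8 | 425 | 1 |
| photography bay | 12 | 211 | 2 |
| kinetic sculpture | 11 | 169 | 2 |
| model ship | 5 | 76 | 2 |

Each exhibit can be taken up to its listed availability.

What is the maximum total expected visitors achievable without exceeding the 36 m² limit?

3×sound installation + diorama + model ship uses 34 of the 36 m² and totals 1848.

1848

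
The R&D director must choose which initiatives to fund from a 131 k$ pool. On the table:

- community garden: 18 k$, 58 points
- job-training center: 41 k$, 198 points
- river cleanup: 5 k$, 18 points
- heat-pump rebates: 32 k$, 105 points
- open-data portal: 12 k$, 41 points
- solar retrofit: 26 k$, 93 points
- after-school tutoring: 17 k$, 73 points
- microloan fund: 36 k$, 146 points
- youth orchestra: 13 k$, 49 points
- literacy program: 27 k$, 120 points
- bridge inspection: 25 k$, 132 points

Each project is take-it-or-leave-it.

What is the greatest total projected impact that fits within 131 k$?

Density check — bridge inspection 5.28, job-training center 4.83, literacy program 4.44 are the best per k$.
A density-first pass picks job-training center + river cleanup + after-school tutoring + youth orchestra + literacy program + bridge inspection — 590 at 128 k$.
Replace river cleanup and after-school tutoring and youth orchestra with microloan fund: the trade gains 6 net, giving 596 at 129 k$.
No other feasible combination exceeds 596.

596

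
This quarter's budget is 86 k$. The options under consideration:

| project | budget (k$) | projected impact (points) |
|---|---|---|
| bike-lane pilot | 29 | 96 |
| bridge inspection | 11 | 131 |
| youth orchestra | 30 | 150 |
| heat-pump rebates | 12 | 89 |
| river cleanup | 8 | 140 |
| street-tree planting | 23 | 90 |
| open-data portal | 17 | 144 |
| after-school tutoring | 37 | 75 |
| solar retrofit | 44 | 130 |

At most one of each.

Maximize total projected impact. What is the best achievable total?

654

Best packing: bridge inspection + youth orchestra + heat-pump rebates + river cleanup + open-data portal — 78 k$, 654 total.
That's the maximum — no swap from here does better than 654.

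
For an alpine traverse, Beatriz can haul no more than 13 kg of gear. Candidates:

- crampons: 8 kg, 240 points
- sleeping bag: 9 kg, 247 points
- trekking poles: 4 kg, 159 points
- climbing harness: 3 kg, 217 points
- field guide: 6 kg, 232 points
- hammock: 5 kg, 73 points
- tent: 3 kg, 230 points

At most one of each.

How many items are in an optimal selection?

The maximum utility within 13 kg is 679.
One optimal bundle: climbing harness + field guide + tent (12 kg).
Any selection reaching 679 contains exactly 3 items.

3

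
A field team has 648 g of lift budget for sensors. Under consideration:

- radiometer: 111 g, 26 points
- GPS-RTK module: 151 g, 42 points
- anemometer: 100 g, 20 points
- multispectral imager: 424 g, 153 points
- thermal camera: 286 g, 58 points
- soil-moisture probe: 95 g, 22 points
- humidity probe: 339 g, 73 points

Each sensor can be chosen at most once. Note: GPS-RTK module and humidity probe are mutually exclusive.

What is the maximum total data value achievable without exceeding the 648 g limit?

By data value per g: multispectral imager 0.36, GPS-RTK module 0.28, radiometer 0.23, soil-moisture probe 0.23 lead.
Taking the top-ratio sensors first gives GPS-RTK module + multispectral imager for 195 (575 g).
Replace GPS-RTK module with radiometer + soil-moisture probe: the trade gains 6 net, giving 201 at 630 g.
Nothing else feasible within 648 g beats 201.

201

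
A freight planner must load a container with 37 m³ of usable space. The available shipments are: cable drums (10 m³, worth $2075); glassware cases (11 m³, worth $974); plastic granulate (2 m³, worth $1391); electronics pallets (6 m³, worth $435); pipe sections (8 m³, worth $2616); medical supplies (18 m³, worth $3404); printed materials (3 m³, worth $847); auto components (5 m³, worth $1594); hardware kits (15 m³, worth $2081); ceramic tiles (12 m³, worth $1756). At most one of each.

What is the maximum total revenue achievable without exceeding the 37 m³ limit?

9852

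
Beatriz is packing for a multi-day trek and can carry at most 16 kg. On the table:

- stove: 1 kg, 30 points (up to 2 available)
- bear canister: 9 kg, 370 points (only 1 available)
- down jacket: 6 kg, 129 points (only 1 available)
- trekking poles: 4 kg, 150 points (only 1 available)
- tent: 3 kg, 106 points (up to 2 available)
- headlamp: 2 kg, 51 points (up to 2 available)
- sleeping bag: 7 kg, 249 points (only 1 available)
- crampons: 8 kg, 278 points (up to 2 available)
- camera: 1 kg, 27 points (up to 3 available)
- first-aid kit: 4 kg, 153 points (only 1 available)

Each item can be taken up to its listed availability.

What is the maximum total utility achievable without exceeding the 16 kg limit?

629

Taking bear canister + tent + first-aid kit: 16 kg used, 629 in utility.
Every other selection either busts 16 kg or exceeds an availability limit or fails to beat 629.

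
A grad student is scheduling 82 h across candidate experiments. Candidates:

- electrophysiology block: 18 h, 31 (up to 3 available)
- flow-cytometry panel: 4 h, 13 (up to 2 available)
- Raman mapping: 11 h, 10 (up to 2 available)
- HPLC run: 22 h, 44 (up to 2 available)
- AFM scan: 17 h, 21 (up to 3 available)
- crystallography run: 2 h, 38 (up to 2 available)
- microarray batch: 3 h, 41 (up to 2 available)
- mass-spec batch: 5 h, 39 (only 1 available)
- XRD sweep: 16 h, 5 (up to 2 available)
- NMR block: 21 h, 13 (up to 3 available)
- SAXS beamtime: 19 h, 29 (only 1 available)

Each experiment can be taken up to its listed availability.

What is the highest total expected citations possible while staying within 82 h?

329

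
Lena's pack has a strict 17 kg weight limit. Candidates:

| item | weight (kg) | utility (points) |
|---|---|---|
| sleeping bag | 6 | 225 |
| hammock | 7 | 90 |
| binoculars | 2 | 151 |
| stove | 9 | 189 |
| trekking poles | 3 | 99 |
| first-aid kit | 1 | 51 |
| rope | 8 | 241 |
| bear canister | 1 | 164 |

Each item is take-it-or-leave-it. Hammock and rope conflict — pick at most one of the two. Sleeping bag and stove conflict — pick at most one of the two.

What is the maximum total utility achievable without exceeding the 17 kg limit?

781

Ranking by ratio (utility/kg): bear canister 164.00, binoculars 75.50, first-aid kit 51.00, sleeping bag 37.50.
Greedy by ratio would take sleeping bag + binoculars + trekking poles + first-aid kit + bear canister: 13 kg used, total 690.
Dropping trekking poles and first-aid kit frees 4 kg; slotting in rope (8 kg) lifts the total to 781 at 17 kg.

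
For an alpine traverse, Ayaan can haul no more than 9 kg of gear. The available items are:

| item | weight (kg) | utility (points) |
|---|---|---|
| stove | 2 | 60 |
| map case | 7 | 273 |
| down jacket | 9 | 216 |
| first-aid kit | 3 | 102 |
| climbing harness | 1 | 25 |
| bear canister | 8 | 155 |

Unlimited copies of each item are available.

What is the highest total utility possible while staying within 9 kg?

333

Taking stove + map case: 9 kg used, 333 in utility.
No other feasible combination exceeds 333.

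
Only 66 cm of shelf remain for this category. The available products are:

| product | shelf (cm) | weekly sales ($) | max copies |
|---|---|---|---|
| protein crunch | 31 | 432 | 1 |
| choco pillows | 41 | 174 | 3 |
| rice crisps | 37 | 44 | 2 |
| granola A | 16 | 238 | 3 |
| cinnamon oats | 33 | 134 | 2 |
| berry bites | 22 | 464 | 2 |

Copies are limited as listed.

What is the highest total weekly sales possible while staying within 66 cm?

1166

Ranking by ratio (weekly sales/cm): berry bites 21.09, granola A 14.88, protein crunch 13.94.
Taking granola A + 2×berry bites: 60 cm used, 1166 in weekly sales.
Nothing else within 66 cm beats 1166.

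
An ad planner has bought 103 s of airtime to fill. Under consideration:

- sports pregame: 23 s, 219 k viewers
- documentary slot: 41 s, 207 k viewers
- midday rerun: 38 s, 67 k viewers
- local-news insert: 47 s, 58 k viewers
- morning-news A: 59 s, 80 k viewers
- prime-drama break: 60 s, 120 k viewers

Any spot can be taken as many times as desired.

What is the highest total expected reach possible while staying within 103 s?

876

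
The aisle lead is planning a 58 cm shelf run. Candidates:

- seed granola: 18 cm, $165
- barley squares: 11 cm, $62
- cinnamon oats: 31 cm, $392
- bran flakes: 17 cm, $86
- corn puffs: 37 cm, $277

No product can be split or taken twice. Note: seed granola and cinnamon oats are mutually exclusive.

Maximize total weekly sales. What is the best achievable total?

Density check — cinnamon oats 12.65, seed granola 9.17, corn puffs 7.49 are the best per cm.
Taking cinnamon oats + bran flakes: 48 cm used, 478 in weekly sales.
Runner-up barley squares + cinnamon oats tops out at 454.

478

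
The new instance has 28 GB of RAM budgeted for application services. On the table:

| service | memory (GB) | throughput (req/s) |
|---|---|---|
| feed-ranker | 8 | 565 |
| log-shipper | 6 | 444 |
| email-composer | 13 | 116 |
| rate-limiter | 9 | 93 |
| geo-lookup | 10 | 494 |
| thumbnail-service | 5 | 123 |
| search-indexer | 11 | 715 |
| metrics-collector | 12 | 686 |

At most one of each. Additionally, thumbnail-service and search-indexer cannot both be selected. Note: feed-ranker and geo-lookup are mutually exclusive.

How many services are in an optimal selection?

3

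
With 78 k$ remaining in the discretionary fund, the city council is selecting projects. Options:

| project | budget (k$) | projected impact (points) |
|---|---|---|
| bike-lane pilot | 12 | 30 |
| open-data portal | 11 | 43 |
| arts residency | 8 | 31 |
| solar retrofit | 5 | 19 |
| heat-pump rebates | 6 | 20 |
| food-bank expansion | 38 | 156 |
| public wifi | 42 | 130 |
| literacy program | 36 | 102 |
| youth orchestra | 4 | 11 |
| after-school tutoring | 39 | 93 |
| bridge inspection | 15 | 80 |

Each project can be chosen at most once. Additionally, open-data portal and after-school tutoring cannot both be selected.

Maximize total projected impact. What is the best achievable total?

330

Ranking by ratio (projected impact/k$): bridge inspection 5.33, food-bank expansion 4.11, open-data portal 3.91.
Greedy by ratio would take open-data portal + arts residency + solar retrofit + food-bank expansion + bridge inspection: 77 k$ used, total 329.
Replace solar retrofit with heat-pump rebates: the trade gains 1 net, giving 330 at 78 k$.
No other feasible combination exceeds 330.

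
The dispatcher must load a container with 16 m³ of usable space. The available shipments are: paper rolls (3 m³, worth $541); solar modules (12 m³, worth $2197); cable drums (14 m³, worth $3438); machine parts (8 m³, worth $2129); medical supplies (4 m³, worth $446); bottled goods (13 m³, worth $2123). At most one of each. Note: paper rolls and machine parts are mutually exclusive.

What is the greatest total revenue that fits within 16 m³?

3438

Taking cable drums: 14 m³ used, 3438 in revenue.
Runner-up paper rolls + solar modules tops out at 2738.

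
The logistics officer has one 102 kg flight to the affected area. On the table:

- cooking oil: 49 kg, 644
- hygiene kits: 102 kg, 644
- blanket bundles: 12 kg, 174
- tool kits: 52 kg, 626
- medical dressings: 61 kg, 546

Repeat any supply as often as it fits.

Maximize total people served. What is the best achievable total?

1392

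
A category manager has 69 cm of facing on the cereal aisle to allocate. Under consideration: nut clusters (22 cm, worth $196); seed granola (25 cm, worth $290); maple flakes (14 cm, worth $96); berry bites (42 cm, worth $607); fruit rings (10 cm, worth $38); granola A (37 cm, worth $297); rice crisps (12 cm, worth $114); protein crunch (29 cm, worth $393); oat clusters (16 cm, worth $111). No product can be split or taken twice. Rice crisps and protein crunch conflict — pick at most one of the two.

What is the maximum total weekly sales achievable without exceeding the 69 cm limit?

Seed granola + berry bites uses 67 of the 69 cm and totals 897.
The closest alternative, maple flakes + berry bites + rice crisps, reaches only 817.

897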